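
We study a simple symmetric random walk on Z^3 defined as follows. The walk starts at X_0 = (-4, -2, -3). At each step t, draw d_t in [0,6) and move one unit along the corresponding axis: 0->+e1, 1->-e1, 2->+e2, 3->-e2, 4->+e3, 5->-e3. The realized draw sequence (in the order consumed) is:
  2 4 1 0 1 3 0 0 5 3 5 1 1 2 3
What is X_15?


t=0: X=(-4, -2, -3), d=2 → +e2, X_1=(-4, -1, -3)
t=1: X=(-4, -1, -3), d=4 → +e3, X_2=(-4, -1, -2)
t=2: X=(-4, -1, -2), d=1 → -e1, X_3=(-5, -1, -2)
t=3: X=(-5, -1, -2), d=0 → +e1, X_4=(-4, -1, -2)
t=4: X=(-4, -1, -2), d=1 → -e1, X_5=(-5, -1, -2)
t=5: X=(-5, -1, -2), d=3 → -e2, X_6=(-5, -2, -2)
t=6: X=(-5, -2, -2), d=0 → +e1, X_7=(-4, -2, -2)
t=7: X=(-4, -2, -2), d=0 → +e1, X_8=(-3, -2, -2)
t=8: X=(-3, -2, -2), d=5 → -e3, X_9=(-3, -2, -3)
t=9: X=(-3, -2, -3), d=3 → -e2, X_10=(-3, -3, -3)
t=10: X=(-3, -3, -3), d=5 → -e3, X_11=(-3, -3, -4)
t=11: X=(-3, -3, -4), d=1 → -e1, X_12=(-4, -3, -4)
t=12: X=(-4, -3, -4), d=1 → -e1, X_13=(-5, -3, -4)
t=13: X=(-5, -3, -4), d=2 → +e2, X_14=(-5, -2, -4)
t=14: X=(-5, -2, -4), d=3 → -e2, X_15=(-5, -3, -4)

(-5, -3, -4)


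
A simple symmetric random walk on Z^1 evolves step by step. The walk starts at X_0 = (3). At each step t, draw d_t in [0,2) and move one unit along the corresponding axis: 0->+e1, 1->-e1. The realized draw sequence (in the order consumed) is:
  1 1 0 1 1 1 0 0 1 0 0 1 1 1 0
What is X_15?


(0)

t=0: X=(3), d=1 → -e1, X_1=(2)
t=1: X=(2), d=1 → -e1, X_2=(1)
t=2: X=(1), d=0 → +e1, X_3=(2)
t=3: X=(2), d=1 → -e1, X_4=(1)
t=4: X=(1), d=1 → -e1, X_5=(0)
t=5: X=(0), d=1 → -e1, X_6=(-1)
t=6: X=(-1), d=0 → +e1, X_7=(0)
t=7: X=(0), d=0 → +e1, X_8=(1)
t=8: X=(1), d=1 → -e1, X_9=(0)
t=9: X=(0), d=0 → +e1, X_10=(1)
t=10: X=(1), d=0 → +e1, X_11=(2)
t=11: X=(2), d=1 → -e1, X_12=(1)
t=12: X=(1), d=1 → -e1, X_13=(0)
t=13: X=(0), d=1 → -e1, X_14=(-1)
t=14: X=(-1), d=0 → +e1, X_15=(0)


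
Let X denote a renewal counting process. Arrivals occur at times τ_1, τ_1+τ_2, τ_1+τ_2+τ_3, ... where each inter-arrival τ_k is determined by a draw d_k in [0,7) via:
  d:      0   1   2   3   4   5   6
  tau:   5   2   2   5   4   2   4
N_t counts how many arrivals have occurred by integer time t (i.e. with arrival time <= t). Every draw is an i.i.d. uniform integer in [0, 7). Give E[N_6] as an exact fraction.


517/343

Inter-arrival values over d=0..6: [5, 2, 2, 5, 4, 2, 4]
Each d has probability 1/7, so the pmf of τ is: f(2) = 3/7, f(4) = 2/7, f(5) = 2/7
Renewal equation for m(n) = E[N_n]: condition on τ_1 = k (if k <= n, one arrival plus a fresh copy on the remaining n−k steps): m(n) = F(n) + Σ_{k<=n} f(k)·m(n−k), where F(n) = P(τ <= n) and m(0) = 0
m(1) = F(1) = 0
m(2) = F(2) = 3/7
m(3) = F(3) = 3/7
m(4) = F(4) + f(2)·m(2) = 5/7 + 3/7·3/7 = 44/49
m(5) = F(5) + f(2)·m(3) = 1 + 3/7·3/7 = 58/49
m(6) = F(6) + f(2)·m(4) + f(4)·m(2) = 1 + 3/7·44/49 + 2/7·3/7 = 517/343
E[N_6] = m(6) = 517/343


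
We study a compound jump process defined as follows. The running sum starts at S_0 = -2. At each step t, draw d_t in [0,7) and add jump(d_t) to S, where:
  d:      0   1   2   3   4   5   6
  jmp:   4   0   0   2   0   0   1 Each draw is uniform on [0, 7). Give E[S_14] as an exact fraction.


12

Outcome values over d=0..6: [4, 0, 0, 2, 0, 0, 1]
Σy = 7, Σy² = 21, M = 7
μ = 7/7 = 1,  σ² = 21/7 − (1)² = 2
E[S_14] = -2 + 14·(1) = 12


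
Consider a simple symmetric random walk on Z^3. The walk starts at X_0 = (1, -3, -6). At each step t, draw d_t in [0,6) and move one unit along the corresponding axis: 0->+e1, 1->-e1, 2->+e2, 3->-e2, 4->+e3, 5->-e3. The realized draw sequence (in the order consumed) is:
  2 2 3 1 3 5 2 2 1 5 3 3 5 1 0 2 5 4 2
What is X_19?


(-1, -1, -9)

t=0: X=(1, -3, -6), d=2 → +e2, X_1=(1, -2, -6)
t=1: X=(1, -2, -6), d=2 → +e2, X_2=(1, -1, -6)
t=2: X=(1, -1, -6), d=3 → -e2, X_3=(1, -2, -6)
t=3: X=(1, -2, -6), d=1 → -e1, X_4=(0, -2, -6)
t=4: X=(0, -2, -6), d=3 → -e2, X_5=(0, -3, -6)
t=5: X=(0, -3, -6), d=5 → -e3, X_6=(0, -3, -7)
t=6: X=(0, -3, -7), d=2 → +e2, X_7=(0, -2, -7)
t=7: X=(0, -2, -7), d=2 → +e2, X_8=(0, -1, -7)
t=8: X=(0, -1, -7), d=1 → -e1, X_9=(-1, -1, -7)
t=9: X=(-1, -1, -7), d=5 → -e3, X_10=(-1, -1, -8)
t=10: X=(-1, -1, -8), d=3 → -e2, X_11=(-1, -2, -8)
t=11: X=(-1, -2, -8), d=3 → -e2, X_12=(-1, -3, -8)
t=12: X=(-1, -3, -8), d=5 → -e3, X_13=(-1, -3, -9)
t=13: X=(-1, -3, -9), d=1 → -e1, X_14=(-2, -3, -9)
t=14: X=(-2, -3, -9), d=0 → +e1, X_15=(-1, -3, -9)
t=15: X=(-1, -3, -9), d=2 → +e2, X_16=(-1, -2, -9)
t=16: X=(-1, -2, -9), d=5 → -e3, X_17=(-1, -2, -10)
t=17: X=(-1, -2, -10), d=4 → +e3, X_18=(-1, -2, -9)
t=18: X=(-1, -2, -9), d=2 → +e2, X_19=(-1, -1, -9)


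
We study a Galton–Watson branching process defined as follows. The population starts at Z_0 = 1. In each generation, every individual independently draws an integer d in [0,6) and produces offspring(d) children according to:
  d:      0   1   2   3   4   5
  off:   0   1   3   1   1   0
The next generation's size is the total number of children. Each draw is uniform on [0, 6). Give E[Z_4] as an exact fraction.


Outcome values over d=0..5: [0, 1, 3, 1, 1, 0]
Σy = 6, Σy² = 12, M = 6
μ = 6/6 = 1,  σ² = 12/6 − (1)² = 1
E[Z_0] = 1
E[Z_1] = 1·E[Z_0] = 1
E[Z_2] = 1·E[Z_1] = 1
E[Z_3] = 1·E[Z_2] = 1
E[Z_4] = 1·E[Z_3] = 1

1


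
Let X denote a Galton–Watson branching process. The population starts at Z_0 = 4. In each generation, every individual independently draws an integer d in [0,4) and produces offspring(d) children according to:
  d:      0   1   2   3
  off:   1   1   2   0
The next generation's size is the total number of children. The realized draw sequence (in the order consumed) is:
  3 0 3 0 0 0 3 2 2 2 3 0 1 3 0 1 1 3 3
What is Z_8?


gen 0: Z_0=4, draws=[3, 0, 3, 0], offspring=[0, 1, 0, 1], Z_1=2
gen 1: Z_1=2, draws=[0, 0], offspring=[1, 1], Z_2=2
gen 2: Z_2=2, draws=[3, 2], offspring=[0, 2], Z_3=2
gen 3: Z_3=2, draws=[2, 2], offspring=[2, 2], Z_4=4
gen 4: Z_4=4, draws=[3, 0, 1, 3], offspring=[0, 1, 1, 0], Z_5=2
gen 5: Z_5=2, draws=[0, 1], offspring=[1, 1], Z_6=2
gen 6: Z_6=2, draws=[1, 3], offspring=[1, 0], Z_7=1
gen 7: Z_7=1, draws=[3], offspring=[0], Z_8=0

0


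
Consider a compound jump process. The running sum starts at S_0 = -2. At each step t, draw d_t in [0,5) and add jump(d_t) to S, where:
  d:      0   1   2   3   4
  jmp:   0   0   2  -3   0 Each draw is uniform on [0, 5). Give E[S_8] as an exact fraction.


Outcome values over d=0..4: [0, 0, 2, -3, 0]
Σy = -1, Σy² = 13, M = 5
μ = -1/5 = -1/5,  σ² = 13/5 − (-1/5)² = 64/25
E[S_8] = -2 + 8·(-1/5) = -18/5

-18/5


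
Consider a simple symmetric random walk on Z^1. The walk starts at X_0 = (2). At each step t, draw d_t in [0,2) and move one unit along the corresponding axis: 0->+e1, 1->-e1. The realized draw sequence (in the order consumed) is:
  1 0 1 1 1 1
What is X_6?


t=0: X=(2), d=1 → -e1, X_1=(1)
t=1: X=(1), d=0 → +e1, X_2=(2)
t=2: X=(2), d=1 → -e1, X_3=(1)
t=3: X=(1), d=1 → -e1, X_4=(0)
t=4: X=(0), d=1 → -e1, X_5=(-1)
t=5: X=(-1), d=1 → -e1, X_6=(-2)

(-2)


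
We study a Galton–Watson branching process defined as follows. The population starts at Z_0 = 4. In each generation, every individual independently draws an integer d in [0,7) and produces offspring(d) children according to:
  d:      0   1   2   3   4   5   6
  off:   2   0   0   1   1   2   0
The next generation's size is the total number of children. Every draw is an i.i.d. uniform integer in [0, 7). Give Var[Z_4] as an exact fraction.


Outcome values over d=0..6: [2, 0, 0, 1, 1, 2, 0]
Σy = 6, Σy² = 10, M = 7
μ = 6/7 = 6/7,  σ² = 10/7 − (6/7)² = 34/49
V_0 = 0, E_0 = 4
V_1 = 34/49·E_0 + (6/7)²·V_0 = 136/49;  E_1 = 24/7
V_2 = 34/49·E_1 + (6/7)²·V_1 = 10608/2401;  E_2 = 144/49
V_3 = 34/49·E_2 + (6/7)²·V_2 = 621792/117649;  E_3 = 864/343
V_4 = 34/49·E_3 + (6/7)²·V_3 = 32460480/5764801;  E_4 = 5184/2401

32460480/5764801


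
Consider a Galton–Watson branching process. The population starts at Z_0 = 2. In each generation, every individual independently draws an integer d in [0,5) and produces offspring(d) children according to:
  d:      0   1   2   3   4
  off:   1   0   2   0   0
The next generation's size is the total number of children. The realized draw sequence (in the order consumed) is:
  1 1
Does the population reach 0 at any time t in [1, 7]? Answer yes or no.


gen 0: Z_0=2, draws=[1, 1], offspring=[0, 0], Z_1=0
gen 1: Z_1=0, draws=[], offspring=[], Z_2=0
gen 2: Z_2=0, draws=[], offspring=[], Z_3=0
gen 3: Z_3=0, draws=[], offspring=[], Z_4=0
gen 4: Z_4=0, draws=[], offspring=[], Z_5=0
gen 5: Z_5=0, draws=[], offspring=[], Z_6=0
gen 6: Z_6=0, draws=[], offspring=[], Z_7=0

yes


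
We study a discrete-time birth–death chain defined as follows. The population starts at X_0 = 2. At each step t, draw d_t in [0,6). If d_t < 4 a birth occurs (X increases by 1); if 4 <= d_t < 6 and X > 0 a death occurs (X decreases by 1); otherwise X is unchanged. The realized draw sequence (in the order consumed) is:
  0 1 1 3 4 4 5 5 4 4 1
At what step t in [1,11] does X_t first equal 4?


t=0: X=2, d=0 → birth, X_1=3
t=1: X=3, d=1 → birth, X_2=4
t=2: X=4, d=1 → birth, X_3=5
t=3: X=5, d=3 → birth, X_4=6
t=4: X=6, d=4 → death, X_5=5
t=5: X=5, d=4 → death, X_6=4
t=6: X=4, d=5 → death, X_7=3
t=7: X=3, d=5 → death, X_8=2
t=8: X=2, d=4 → death, X_9=1
t=9: X=1, d=4 → death, X_10=0
t=10: X=0, d=1 → birth, X_11=1

2


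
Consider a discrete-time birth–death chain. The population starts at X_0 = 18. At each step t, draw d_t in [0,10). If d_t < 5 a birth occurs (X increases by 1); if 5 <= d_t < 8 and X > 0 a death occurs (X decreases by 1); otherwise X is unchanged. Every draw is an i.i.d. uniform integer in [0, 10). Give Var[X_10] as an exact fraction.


X can drop by at most 1 per step and X_0 = 18 > T = 10, so X_t >= 18 − t >= 8 > 0 for every t <= 10: the floor at 0 (the 'and X > 0' condition) never binds. Hence X_10 = X_0 + Σ_{t<10} Y_t with i.i.d. increments Y_t = y(d_t) ∈ {+1, −1, 0}.
Outcome values over d=0..9: [1, 1, 1, 1, 1, -1, -1, -1, 0, 0]
Σy = 2, Σy² = 8, M = 10
μ = 2/10 = 1/5,  σ² = 8/10 − (1/5)² = 19/25
Independent increments: Var[X_10] = 10·σ² = 10·(19/25) = 38/5

38/5


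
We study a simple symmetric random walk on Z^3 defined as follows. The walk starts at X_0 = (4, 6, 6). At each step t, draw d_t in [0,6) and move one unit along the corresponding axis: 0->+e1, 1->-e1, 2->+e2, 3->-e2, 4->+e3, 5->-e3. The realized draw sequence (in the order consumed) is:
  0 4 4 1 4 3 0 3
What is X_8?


(5, 4, 9)

t=0: X=(4, 6, 6), d=0 → +e1, X_1=(5, 6, 6)
t=1: X=(5, 6, 6), d=4 → +e3, X_2=(5, 6, 7)
t=2: X=(5, 6, 7), d=4 → +e3, X_3=(5, 6, 8)
t=3: X=(5, 6, 8), d=1 → -e1, X_4=(4, 6, 8)
t=4: X=(4, 6, 8), d=4 → +e3, X_5=(4, 6, 9)
t=5: X=(4, 6, 9), d=3 → -e2, X_6=(4, 5, 9)
t=6: X=(4, 5, 9), d=0 → +e1, X_7=(5, 5, 9)
t=7: X=(5, 5, 9), d=3 → -e2, X_8=(5, 4, 9)


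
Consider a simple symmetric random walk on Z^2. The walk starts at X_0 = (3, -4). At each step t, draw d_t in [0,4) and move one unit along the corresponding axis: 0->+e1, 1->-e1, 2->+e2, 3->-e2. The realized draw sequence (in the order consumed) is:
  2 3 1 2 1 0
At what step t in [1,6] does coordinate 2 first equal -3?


1

t=0: X=(3, -4), d=2 → +e2, X_1=(3, -3)
t=1: X=(3, -3), d=3 → -e2, X_2=(3, -4)
t=2: X=(3, -4), d=1 → -e1, X_3=(2, -4)
t=3: X=(2, -4), d=2 → +e2, X_4=(2, -3)
t=4: X=(2, -3), d=1 → -e1, X_5=(1, -3)
t=5: X=(1, -3), d=0 → +e1, X_6=(2, -3)


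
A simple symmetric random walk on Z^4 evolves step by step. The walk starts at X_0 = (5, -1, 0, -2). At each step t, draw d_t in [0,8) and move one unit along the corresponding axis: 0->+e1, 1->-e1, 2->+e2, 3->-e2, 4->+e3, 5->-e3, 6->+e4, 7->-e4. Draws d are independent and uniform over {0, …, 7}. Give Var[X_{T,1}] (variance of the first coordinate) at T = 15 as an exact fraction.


Outcome values over d=0..7: [1, -1, 0, 0, 0, 0, 0, 0]
Σy = 0, Σy² = 2, M = 8
μ = 0/8 = 0,  σ² = 2/8 − (0)² = 1/4
Independent increments: Var[X_15] = 15·σ² = 15·(1/4) = 15/4

15/4


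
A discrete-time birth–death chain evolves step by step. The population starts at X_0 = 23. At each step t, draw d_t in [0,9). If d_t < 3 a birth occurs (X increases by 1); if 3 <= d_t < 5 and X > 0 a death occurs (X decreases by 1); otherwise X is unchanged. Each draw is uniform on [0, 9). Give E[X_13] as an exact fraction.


220/9

X can drop by at most 1 per step and X_0 = 23 > T = 13, so X_t >= 23 − t >= 10 > 0 for every t <= 13: the floor at 0 (the 'and X > 0' condition) never binds. Hence X_13 = X_0 + Σ_{t<13} Y_t with i.i.d. increments Y_t = y(d_t) ∈ {+1, −1, 0}.
Outcome values over d=0..8: [1, 1, 1, -1, -1, 0, 0, 0, 0]
Σy = 1, Σy² = 5, M = 9
μ = 1/9 = 1/9,  σ² = 5/9 − (1/9)² = 44/81
E[X_13] = 23 + 13·(1/9) = 220/9


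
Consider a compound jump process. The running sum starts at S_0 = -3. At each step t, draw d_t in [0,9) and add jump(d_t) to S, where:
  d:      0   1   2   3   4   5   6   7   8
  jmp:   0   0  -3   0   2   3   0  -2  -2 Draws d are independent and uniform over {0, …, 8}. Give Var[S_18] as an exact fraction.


Outcome values over d=0..8: [0, 0, -3, 0, 2, 3, 0, -2, -2]
Σy = -2, Σy² = 30, M = 9
μ = -2/9 = -2/9,  σ² = 30/9 − (-2/9)² = 266/81
Independent increments: Var[S_18] = 18·σ² = 18·(266/81) = 532/9

532/9


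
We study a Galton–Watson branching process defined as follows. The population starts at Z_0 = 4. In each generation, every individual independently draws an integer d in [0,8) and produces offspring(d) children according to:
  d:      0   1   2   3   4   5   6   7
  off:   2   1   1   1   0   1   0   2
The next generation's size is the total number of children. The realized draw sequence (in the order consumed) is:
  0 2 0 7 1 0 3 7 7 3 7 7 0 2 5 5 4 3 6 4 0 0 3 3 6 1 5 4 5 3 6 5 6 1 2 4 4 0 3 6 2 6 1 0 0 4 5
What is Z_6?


gen 0: Z_0=4, draws=[0, 2, 0, 7], offspring=[2, 1, 2, 2], Z_1=7
gen 1: Z_1=7, draws=[1, 0, 3, 7, 7, 3, 7], offspring=[1, 2, 1, 2, 2, 1, 2], Z_2=11
gen 2: Z_2=11, draws=[7, 0, 2, 5, 5, 4, 3, 6, 4, 0, 0], offspring=[2, 2, 1, 1, 1, 0, 1, 0, 0, 2, 2], Z_3=12
gen 3: Z_3=12, draws=[3, 3, 6, 1, 5, 4, 5, 3, 6, 5, 6, 1], offspring=[1, 1, 0, 1, 1, 0, 1, 1, 0, 1, 0, 1], Z_4=8
gen 4: Z_4=8, draws=[2, 4, 4, 0, 3, 6, 2, 6], offspring=[1, 0, 0, 2, 1, 0, 1, 0], Z_5=5
gen 5: Z_5=5, draws=[1, 0, 0, 4, 5], offspring=[1, 2, 2, 0, 1], Z_6=6

6


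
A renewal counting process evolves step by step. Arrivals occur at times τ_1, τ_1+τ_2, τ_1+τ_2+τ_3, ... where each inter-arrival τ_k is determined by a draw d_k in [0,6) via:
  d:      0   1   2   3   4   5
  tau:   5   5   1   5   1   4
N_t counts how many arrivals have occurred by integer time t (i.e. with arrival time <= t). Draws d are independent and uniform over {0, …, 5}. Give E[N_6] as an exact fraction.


Inter-arrival values over d=0..5: [5, 5, 1, 5, 1, 4]
Each d has probability 1/6, so the pmf of τ is: f(1) = 1/3, f(4) = 1/6, f(5) = 1/2
Renewal equation for m(n) = E[N_n]: condition on τ_1 = k (if k <= n, one arrival plus a fresh copy on the remaining n−k steps): m(n) = F(n) + Σ_{k<=n} f(k)·m(n−k), where F(n) = P(τ <= n) and m(0) = 0
m(1) = F(1) = 1/3
m(2) = F(2) + f(1)·m(1) = 1/3 + 1/3·1/3 = 4/9
m(3) = F(3) + f(1)·m(2) = 1/3 + 1/3·4/9 = 13/27
m(4) = F(4) + f(1)·m(3) = 1/2 + 1/3·13/27 = 107/162
m(5) = F(5) + f(1)·m(4) + f(4)·m(1) = 1 + 1/3·107/162 + 1/6·1/3 = 310/243
m(6) = F(6) + f(1)·m(5) + f(4)·m(2) + f(5)·m(1) = 1 + 1/3·310/243 + 1/6·4/9 + 1/2·1/3 = 2429/1458
E[N_6] = m(6) = 2429/1458

2429/1458


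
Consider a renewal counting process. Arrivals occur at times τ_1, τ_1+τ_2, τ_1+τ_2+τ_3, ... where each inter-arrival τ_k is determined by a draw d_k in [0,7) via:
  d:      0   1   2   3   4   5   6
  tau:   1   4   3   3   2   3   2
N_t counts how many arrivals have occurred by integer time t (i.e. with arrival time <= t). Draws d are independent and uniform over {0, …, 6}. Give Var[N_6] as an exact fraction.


5702751410/13841287201

Inter-arrival values over d=0..6: [1, 4, 3, 3, 2, 3, 2]
Each d has probability 1/7, so the pmf of τ is: f(1) = 1/7, f(2) = 2/7, f(3) = 3/7, f(4) = 1/7
Let p_n(j) = P(N_n = j), with p_0 = [1]. Condition on τ_1: p_n(0) = P(τ > n), and for j >= 1, p_n(j) = Σ_{k<=n} f(k)·p_{n−k}(j−1)
p_1 = [6/7, 1/7]  (j = 0..1)
p_2 = [4/7, 20/49, 1/49]  (j = 0..2)
p_3 = [1/7, 37/49, 34/343, 1/343]  (j = 0..3)
p_4 = [0, 34/49, 2/7, 48/2401, 1/2401]  (j = 0..4)
p_5 = [0, 20/49, 25/49, 187/2401, 62/16807, 1/16807]  (j = 0..5)
p_6 = [0, 1/7, 219/343, 480/2401, 304/16807, 76/117649, 1/117649]  (j = 0..6)
E[N_6] = Σ j·p_6(j) = 246499/117649;  E[N_6²] = Σ j²·p_6(j) = 564939/117649
Var[N_6] = 564939/117649 − (246499/117649)² = 5702751410/13841287201


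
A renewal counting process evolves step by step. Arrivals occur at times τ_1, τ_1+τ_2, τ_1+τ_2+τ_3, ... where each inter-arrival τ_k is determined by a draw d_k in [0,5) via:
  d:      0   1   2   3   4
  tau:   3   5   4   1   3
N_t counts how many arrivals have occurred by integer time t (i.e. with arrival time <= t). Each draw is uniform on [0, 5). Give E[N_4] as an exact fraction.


Inter-arrival values over d=0..4: [3, 5, 4, 1, 3]
Each d has probability 1/5, so the pmf of τ is: f(1) = 1/5, f(3) = 2/5, f(4) = 1/5, f(5) = 1/5
Renewal equation for m(n) = E[N_n]: condition on τ_1 = k (if k <= n, one arrival plus a fresh copy on the remaining n−k steps): m(n) = F(n) + Σ_{k<=n} f(k)·m(n−k), where F(n) = P(τ <= n) and m(0) = 0
m(1) = F(1) = 1/5
m(2) = F(2) + f(1)·m(1) = 1/5 + 1/5·1/5 = 6/25
m(3) = F(3) + f(1)·m(2) = 3/5 + 1/5·6/25 = 81/125
m(4) = F(4) + f(1)·m(3) + f(3)·m(1) = 4/5 + 1/5·81/125 + 2/5·1/5 = 631/625
E[N_4] = m(4) = 631/625

631/625


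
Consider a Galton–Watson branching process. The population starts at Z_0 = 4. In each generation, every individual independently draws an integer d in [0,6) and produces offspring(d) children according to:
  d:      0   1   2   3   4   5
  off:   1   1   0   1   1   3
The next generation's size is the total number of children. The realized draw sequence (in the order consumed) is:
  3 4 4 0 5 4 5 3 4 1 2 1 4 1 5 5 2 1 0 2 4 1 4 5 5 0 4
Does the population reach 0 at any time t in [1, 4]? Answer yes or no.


gen 0: Z_0=4, draws=[3, 4, 4, 0], offspring=[1, 1, 1, 1], Z_1=4
gen 1: Z_1=4, draws=[5, 4, 5, 3], offspring=[3, 1, 3, 1], Z_2=8
gen 2: Z_2=8, draws=[4, 1, 2, 1, 4, 1, 5, 5], offspring=[1, 1, 0, 1, 1, 1, 3, 3], Z_3=11
gen 3: Z_3=11, draws=[2, 1, 0, 2, 4, 1, 4, 5, 5, 0, 4], offspring=[0, 1, 1, 0, 1, 1, 1, 3, 3, 1, 1], Z_4=13

no


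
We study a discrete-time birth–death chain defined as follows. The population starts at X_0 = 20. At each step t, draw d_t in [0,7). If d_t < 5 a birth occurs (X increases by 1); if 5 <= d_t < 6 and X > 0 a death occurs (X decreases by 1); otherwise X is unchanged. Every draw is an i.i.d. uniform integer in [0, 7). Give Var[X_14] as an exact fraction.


52/7

X can drop by at most 1 per step and X_0 = 20 > T = 14, so X_t >= 20 − t >= 6 > 0 for every t <= 14: the floor at 0 (the 'and X > 0' condition) never binds. Hence X_14 = X_0 + Σ_{t<14} Y_t with i.i.d. increments Y_t = y(d_t) ∈ {+1, −1, 0}.
Outcome values over d=0..6: [1, 1, 1, 1, 1, -1, 0]
Σy = 4, Σy² = 6, M = 7
μ = 4/7 = 4/7,  σ² = 6/7 − (4/7)² = 26/49
Independent increments: Var[X_14] = 14·σ² = 14·(26/49) = 52/7


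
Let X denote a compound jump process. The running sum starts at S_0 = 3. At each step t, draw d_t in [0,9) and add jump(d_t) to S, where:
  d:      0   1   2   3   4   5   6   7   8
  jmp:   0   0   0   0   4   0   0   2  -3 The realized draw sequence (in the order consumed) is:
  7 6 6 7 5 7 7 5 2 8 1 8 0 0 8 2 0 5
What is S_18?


t=0: S=3, d=7, jump=2, S_1=5
t=1: S=5, d=6, jump=0, S_2=5
t=2: S=5, d=6, jump=0, S_3=5
t=3: S=5, d=7, jump=2, S_4=7
t=4: S=7, d=5, jump=0, S_5=7
t=5: S=7, d=7, jump=2, S_6=9
t=6: S=9, d=7, jump=2, S_7=11
t=7: S=11, d=5, jump=0, S_8=11
t=8: S=11, d=2, jump=0, S_9=11
t=9: S=11, d=8, jump=-3, S_10=8
t=10: S=8, d=1, jump=0, S_11=8
t=11: S=8, d=8, jump=-3, S_12=5
t=12: S=5, d=0, jump=0, S_13=5
t=13: S=5, d=0, jump=0, S_14=5
t=14: S=5, d=8, jump=-3, S_15=2
t=15: S=2, d=2, jump=0, S_16=2
t=16: S=2, d=0, jump=0, S_17=2
t=17: S=2, d=5, jump=0, S_18=2

2


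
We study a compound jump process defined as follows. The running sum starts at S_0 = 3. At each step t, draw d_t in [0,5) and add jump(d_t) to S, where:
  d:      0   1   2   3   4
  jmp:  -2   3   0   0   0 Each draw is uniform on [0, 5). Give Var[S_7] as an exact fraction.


448/25

Outcome values over d=0..4: [-2, 3, 0, 0, 0]
Σy = 1, Σy² = 13, M = 5
μ = 1/5 = 1/5,  σ² = 13/5 − (1/5)² = 64/25
Independent increments: Var[S_7] = 7·σ² = 7·(64/25) = 448/25


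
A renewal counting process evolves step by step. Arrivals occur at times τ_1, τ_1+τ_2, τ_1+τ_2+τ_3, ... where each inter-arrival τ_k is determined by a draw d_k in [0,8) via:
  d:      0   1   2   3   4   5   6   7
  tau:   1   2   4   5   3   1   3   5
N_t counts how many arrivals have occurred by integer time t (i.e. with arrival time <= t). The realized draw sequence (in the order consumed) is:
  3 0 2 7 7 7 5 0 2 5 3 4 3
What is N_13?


3

draw d_1=3: τ_1=5, arrival time A_1=5
draw d_2=0: τ_2=1, arrival time A_2=6
draw d_3=2: τ_3=4, arrival time A_3=10
draw d_4=7: τ_4=5, arrival time A_4=15
draw d_5=7: τ_5=5, arrival time A_5=20
draw d_6=7: τ_6=5, arrival time A_6=25
draw d_7=5: τ_7=1, arrival time A_7=26
draw d_8=0: τ_8=1, arrival time A_8=27
draw d_9=2: τ_9=4, arrival time A_9=31
draw d_10=5: τ_10=1, arrival time A_10=32
draw d_11=3: τ_11=5, arrival time A_11=37
draw d_12=4: τ_12=3, arrival time A_12=40
draw d_13=3: τ_13=5, arrival time A_13=45
N_t over t=0..13: 0:0 1:0 2:0 3:0 4:0 5:1 6:2 7:2 8:2 9:2 10:3 11:3 12:3 13:3


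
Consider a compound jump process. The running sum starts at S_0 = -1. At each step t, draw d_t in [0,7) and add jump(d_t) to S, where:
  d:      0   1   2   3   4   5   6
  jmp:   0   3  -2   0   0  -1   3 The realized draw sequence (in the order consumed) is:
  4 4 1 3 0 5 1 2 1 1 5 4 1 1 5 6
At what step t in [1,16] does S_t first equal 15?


16

t=0: S=-1, d=4, jump=0, S_1=-1
t=1: S=-1, d=4, jump=0, S_2=-1
t=2: S=-1, d=1, jump=3, S_3=2
t=3: S=2, d=3, jump=0, S_4=2
t=4: S=2, d=0, jump=0, S_5=2
t=5: S=2, d=5, jump=-1, S_6=1
t=6: S=1, d=1, jump=3, S_7=4
t=7: S=4, d=2, jump=-2, S_8=2
t=8: S=2, d=1, jump=3, S_9=5
t=9: S=5, d=1, jump=3, S_10=8
t=10: S=8, d=5, jump=-1, S_11=7
t=11: S=7, d=4, jump=0, S_12=7
t=12: S=7, d=1, jump=3, S_13=10
t=13: S=10, d=1, jump=3, S_14=13
t=14: S=13, d=5, jump=-1, S_15=12
t=15: S=12, d=6, jump=3, S_16=15


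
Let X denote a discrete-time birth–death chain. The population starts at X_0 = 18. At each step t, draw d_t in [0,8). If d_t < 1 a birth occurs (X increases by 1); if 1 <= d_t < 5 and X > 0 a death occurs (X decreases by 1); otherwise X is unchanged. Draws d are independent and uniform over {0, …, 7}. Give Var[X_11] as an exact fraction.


X can drop by at most 1 per step and X_0 = 18 > T = 11, so X_t >= 18 − t >= 7 > 0 for every t <= 11: the floor at 0 (the 'and X > 0' condition) never binds. Hence X_11 = X_0 + Σ_{t<11} Y_t with i.i.d. increments Y_t = y(d_t) ∈ {+1, −1, 0}.
Outcome values over d=0..7: [1, -1, -1, -1, -1, 0, 0, 0]
Σy = -3, Σy² = 5, M = 8
μ = -3/8 = -3/8,  σ² = 5/8 − (-3/8)² = 31/64
Independent increments: Var[X_11] = 11·σ² = 11·(31/64) = 341/64

341/64


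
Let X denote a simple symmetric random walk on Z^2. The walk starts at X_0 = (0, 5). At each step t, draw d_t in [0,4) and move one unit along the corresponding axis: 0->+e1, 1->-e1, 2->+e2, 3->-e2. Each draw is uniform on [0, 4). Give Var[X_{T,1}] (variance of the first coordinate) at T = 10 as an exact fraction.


5

Outcome values over d=0..3: [1, -1, 0, 0]
Σy = 0, Σy² = 2, M = 4
μ = 0/4 = 0,  σ² = 2/4 − (0)² = 1/2
Independent increments: Var[X_10] = 10·σ² = 10·(1/2) = 5


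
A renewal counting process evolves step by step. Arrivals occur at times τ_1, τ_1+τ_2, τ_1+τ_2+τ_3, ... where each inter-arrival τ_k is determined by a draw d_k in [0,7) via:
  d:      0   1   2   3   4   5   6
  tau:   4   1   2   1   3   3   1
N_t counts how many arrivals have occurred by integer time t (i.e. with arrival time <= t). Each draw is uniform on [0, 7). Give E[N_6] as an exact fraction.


313132/117649

Inter-arrival values over d=0..6: [4, 1, 2, 1, 3, 3, 1]
Each d has probability 1/7, so the pmf of τ is: f(1) = 3/7, f(2) = 1/7, f(3) = 2/7, f(4) = 1/7
Renewal equation for m(n) = E[N_n]: condition on τ_1 = k (if k <= n, one arrival plus a fresh copy on the remaining n−k steps): m(n) = F(n) + Σ_{k<=n} f(k)·m(n−k), where F(n) = P(τ <= n) and m(0) = 0
m(1) = F(1) = 3/7
m(2) = F(2) + f(1)·m(1) = 4/7 + 3/7·3/7 = 37/49
m(3) = F(3) + f(1)·m(2) + f(2)·m(1) = 6/7 + 3/7·37/49 + 1/7·3/7 = 426/343
m(4) = F(4) + f(1)·m(3) + f(2)·m(2) + f(3)·m(1) = 1 + 3/7·426/343 + 1/7·37/49 + 2/7·3/7 = 4232/2401
m(5) = F(5) + f(1)·m(4) + f(2)·m(3) + f(3)·m(2) + f(4)·m(1) = 1 + 3/7·4232/2401 + 1/7·426/343 + 2/7·37/49 + 1/7·3/7 = 37140/16807
m(6) = F(6) + f(1)·m(5) + f(2)·m(4) + f(3)·m(3) + f(4)·m(2) = 1 + 3/7·37140/16807 + 1/7·4232/2401 + 2/7·426/343 + 1/7·37/49 = 313132/117649
E[N_6] = m(6) = 313132/117649


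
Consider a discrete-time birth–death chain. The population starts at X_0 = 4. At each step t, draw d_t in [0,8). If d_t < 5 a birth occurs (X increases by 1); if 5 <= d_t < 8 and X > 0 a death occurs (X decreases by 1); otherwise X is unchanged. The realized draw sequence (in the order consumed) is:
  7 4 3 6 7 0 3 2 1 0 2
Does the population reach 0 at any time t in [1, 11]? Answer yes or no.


t=0: X=4, d=7 → death, X_1=3
t=1: X=3, d=4 → birth, X_2=4
t=2: X=4, d=3 → birth, X_3=5
t=3: X=5, d=6 → death, X_4=4
t=4: X=4, d=7 → death, X_5=3
t=5: X=3, d=0 → birth, X_6=4
t=6: X=4, d=3 → birth, X_7=5
t=7: X=5, d=2 → birth, X_8=6
t=8: X=6, d=1 → birth, X_9=7
t=9: X=7, d=0 → birth, X_10=8
t=10: X=8, d=2 → birth, X_11=9

no


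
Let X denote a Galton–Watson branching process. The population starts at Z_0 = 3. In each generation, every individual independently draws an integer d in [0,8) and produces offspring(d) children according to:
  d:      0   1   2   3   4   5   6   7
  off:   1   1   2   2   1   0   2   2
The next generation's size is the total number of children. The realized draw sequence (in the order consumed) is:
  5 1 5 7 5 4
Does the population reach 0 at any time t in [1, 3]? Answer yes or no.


gen 0: Z_0=3, draws=[5, 1, 5], offspring=[0, 1, 0], Z_1=1
gen 1: Z_1=1, draws=[7], offspring=[2], Z_2=2
gen 2: Z_2=2, draws=[5, 4], offspring=[0, 1], Z_3=1

no


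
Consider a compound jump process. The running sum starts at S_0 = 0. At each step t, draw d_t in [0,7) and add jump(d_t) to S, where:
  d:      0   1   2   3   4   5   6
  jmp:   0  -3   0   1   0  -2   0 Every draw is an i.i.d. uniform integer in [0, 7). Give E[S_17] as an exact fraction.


-68/7

Outcome values over d=0..6: [0, -3, 0, 1, 0, -2, 0]
Σy = -4, Σy² = 14, M = 7
μ = -4/7 = -4/7,  σ² = 14/7 − (-4/7)² = 82/49
E[S_17] = 0 + 17·(-4/7) = -68/7


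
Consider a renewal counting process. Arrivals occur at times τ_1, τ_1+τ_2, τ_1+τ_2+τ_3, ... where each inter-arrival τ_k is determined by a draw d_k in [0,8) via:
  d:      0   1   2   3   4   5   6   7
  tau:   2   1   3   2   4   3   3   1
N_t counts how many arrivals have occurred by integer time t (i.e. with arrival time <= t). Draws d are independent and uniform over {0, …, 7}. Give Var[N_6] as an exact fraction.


9981807/16777216

Inter-arrival values over d=0..7: [2, 1, 3, 2, 4, 3, 3, 1]
Each d has probability 1/8, so the pmf of τ is: f(1) = 1/4, f(2) = 1/4, f(3) = 3/8, f(4) = 1/8
Let p_n(j) = P(N_n = j), with p_0 = [1]. Condition on τ_1: p_n(0) = P(τ > n), and for j >= 1, p_n(j) = Σ_{k<=n} f(k)·p_{n−k}(j−1)
p_1 = [3/4, 1/4]  (j = 0..1)
p_2 = [1/2, 7/16, 1/16]  (j = 0..2)
p_3 = [1/8, 11/16, 11/64, 1/64]  (j = 0..3)
p_4 = [0, 9/16, 3/8, 15/256, 1/256]  (j = 0..4)
p_5 = [0, 5/16, 65/128, 41/256, 19/1024, 1/1024]  (j = 0..5)
p_6 = [0, 7/64, 17/32, 75/256, 31/512, 23/4096, 1/4096]  (j = 0..6)
E[N_6] = Σ j·p_6(j) = 9513/4096;  E[N_6²] = Σ j²·p_6(j) = 24531/4096
Var[N_6] = 24531/4096 − (9513/4096)² = 9981807/16777216


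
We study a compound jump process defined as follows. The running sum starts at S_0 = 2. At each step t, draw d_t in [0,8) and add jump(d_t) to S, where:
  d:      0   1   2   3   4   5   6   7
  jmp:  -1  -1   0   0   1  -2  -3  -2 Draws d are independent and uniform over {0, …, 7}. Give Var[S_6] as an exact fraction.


Outcome values over d=0..7: [-1, -1, 0, 0, 1, -2, -3, -2]
Σy = -8, Σy² = 20, M = 8
μ = -8/8 = -1,  σ² = 20/8 − (-1)² = 3/2
Independent increments: Var[S_6] = 6·σ² = 6·(3/2) = 9

9


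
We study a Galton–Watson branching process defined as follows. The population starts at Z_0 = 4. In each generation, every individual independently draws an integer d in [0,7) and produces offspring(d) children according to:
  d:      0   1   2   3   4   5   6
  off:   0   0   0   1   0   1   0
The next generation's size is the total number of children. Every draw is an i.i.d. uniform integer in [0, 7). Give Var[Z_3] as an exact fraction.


Outcome values over d=0..6: [0, 0, 0, 1, 0, 1, 0]
Σy = 2, Σy² = 2, M = 7
μ = 2/7 = 2/7,  σ² = 2/7 − (2/7)² = 10/49
V_0 = 0, E_0 = 4
V_1 = 10/49·E_0 + (2/7)²·V_0 = 40/49;  E_1 = 8/7
V_2 = 10/49·E_1 + (2/7)²·V_1 = 720/2401;  E_2 = 16/49
V_3 = 10/49·E_2 + (2/7)²·V_2 = 10720/117649;  E_3 = 32/343

10720/117649


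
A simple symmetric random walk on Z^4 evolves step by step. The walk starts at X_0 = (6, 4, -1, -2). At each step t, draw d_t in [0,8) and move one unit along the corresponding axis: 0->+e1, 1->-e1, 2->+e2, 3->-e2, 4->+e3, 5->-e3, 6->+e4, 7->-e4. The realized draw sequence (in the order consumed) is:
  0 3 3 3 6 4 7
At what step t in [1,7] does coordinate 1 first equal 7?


t=0: X=(6, 4, -1, -2), d=0 → +e1, X_1=(7, 4, -1, -2)
t=1: X=(7, 4, -1, -2), d=3 → -e2, X_2=(7, 3, -1, -2)
t=2: X=(7, 3, -1, -2), d=3 → -e2, X_3=(7, 2, -1, -2)
t=3: X=(7, 2, -1, -2), d=3 → -e2, X_4=(7, 1, -1, -2)
t=4: X=(7, 1, -1, -2), d=6 → +e4, X_5=(7, 1, -1, -1)
t=5: X=(7, 1, -1, -1), d=4 → +e3, X_6=(7, 1, 0, -1)
t=6: X=(7, 1, 0, -1), d=7 → -e4, X_7=(7, 1, 0, -2)

1


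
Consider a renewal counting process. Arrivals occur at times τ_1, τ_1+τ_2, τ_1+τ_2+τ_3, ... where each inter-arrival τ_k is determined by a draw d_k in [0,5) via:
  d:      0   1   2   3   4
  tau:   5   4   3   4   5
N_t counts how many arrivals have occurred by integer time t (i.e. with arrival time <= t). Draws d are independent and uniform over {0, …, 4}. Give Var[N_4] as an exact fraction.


6/25

Inter-arrival values over d=0..4: [5, 4, 3, 4, 5]
Each d has probability 1/5, so the pmf of τ is: f(3) = 1/5, f(4) = 2/5, f(5) = 2/5
Let p_n(j) = P(N_n = j), with p_0 = [1]. Condition on τ_1: p_n(0) = P(τ > n), and for j >= 1, p_n(j) = Σ_{k<=n} f(k)·p_{n−k}(j−1)
p_1 = [1]  (j = 0)
p_2 = [1]  (j = 0)
p_3 = [4/5, 1/5]  (j = 0..1)
p_4 = [2/5, 3/5]  (j = 0..1)
E[N_4] = Σ j·p_4(j) = 3/5;  E[N_4²] = Σ j²·p_4(j) = 3/5
Var[N_4] = 3/5 − (3/5)² = 6/25


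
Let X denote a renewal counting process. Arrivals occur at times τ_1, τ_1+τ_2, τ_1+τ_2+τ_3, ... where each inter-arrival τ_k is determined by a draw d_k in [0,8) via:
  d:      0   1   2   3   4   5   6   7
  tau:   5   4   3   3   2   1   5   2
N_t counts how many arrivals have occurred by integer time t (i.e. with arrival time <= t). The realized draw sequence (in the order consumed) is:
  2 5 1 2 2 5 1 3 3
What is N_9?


3

draw d_1=2: τ_1=3, arrival time A_1=3
draw d_2=5: τ_2=1, arrival time A_2=4
draw d_3=1: τ_3=4, arrival time A_3=8
draw d_4=2: τ_4=3, arrival time A_4=11
draw d_5=2: τ_5=3, arrival time A_5=14
draw d_6=5: τ_6=1, arrival time A_6=15
draw d_7=1: τ_7=4, arrival time A_7=19
draw d_8=3: τ_8=3, arrival time A_8=22
draw d_9=3: τ_9=3, arrival time A_9=25
N_t over t=0..9: 0:0 1:0 2:0 3:1 4:2 5:2 6:2 7:2 8:3 9:3


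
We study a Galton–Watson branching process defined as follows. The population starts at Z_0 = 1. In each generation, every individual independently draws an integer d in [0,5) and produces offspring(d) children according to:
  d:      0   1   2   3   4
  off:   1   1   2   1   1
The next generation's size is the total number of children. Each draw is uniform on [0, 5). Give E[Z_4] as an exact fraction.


Outcome values over d=0..4: [1, 1, 2, 1, 1]
Σy = 6, Σy² = 8, M = 5
μ = 6/5 = 6/5,  σ² = 8/5 − (6/5)² = 4/25
E[Z_0] = 1
E[Z_1] = 6/5·E[Z_0] = 6/5
E[Z_2] = 6/5·E[Z_1] = 36/25
E[Z_3] = 6/5·E[Z_2] = 216/125
E[Z_4] = 6/5·E[Z_3] = 1296/625

1296/625


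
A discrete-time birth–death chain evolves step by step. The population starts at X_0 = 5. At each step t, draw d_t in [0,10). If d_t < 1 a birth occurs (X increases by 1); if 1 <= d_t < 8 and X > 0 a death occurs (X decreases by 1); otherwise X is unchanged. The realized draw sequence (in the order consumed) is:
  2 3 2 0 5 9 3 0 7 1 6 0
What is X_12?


t=0: X=5, d=2 → death, X_1=4
t=1: X=4, d=3 → death, X_2=3
t=2: X=3, d=2 → death, X_3=2
t=3: X=2, d=0 → birth, X_4=3
t=4: X=3, d=5 → death, X_5=2
t=5: X=2, d=9 → hold, X_6=2
t=6: X=2, d=3 → death, X_7=1
t=7: X=1, d=0 → birth, X_8=2
t=8: X=2, d=7 → death, X_9=1
t=9: X=1, d=1 → death, X_10=0
t=10: X=0, d=6 → hold, X_11=0
t=11: X=0, d=0 → birth, X_12=1

1


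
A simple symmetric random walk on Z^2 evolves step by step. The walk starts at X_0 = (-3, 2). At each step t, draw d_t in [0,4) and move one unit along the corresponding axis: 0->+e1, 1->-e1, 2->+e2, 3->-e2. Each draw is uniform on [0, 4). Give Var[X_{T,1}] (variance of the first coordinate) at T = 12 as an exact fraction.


Outcome values over d=0..3: [1, -1, 0, 0]
Σy = 0, Σy² = 2, M = 4
μ = 0/4 = 0,  σ² = 2/4 − (0)² = 1/2
Independent increments: Var[X_12] = 12·σ² = 12·(1/2) = 6

6


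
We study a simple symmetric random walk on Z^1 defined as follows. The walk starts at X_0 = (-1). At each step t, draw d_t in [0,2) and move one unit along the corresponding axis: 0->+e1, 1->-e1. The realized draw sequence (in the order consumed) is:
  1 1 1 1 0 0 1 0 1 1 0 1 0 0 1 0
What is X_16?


(-3)

t=0: X=(-1), d=1 → -e1, X_1=(-2)
t=1: X=(-2), d=1 → -e1, X_2=(-3)
t=2: X=(-3), d=1 → -e1, X_3=(-4)
t=3: X=(-4), d=1 → -e1, X_4=(-5)
t=4: X=(-5), d=0 → +e1, X_5=(-4)
t=5: X=(-4), d=0 → +e1, X_6=(-3)
t=6: X=(-3), d=1 → -e1, X_7=(-4)
t=7: X=(-4), d=0 → +e1, X_8=(-3)
t=8: X=(-3), d=1 → -e1, X_9=(-4)
t=9: X=(-4), d=1 → -e1, X_10=(-5)
t=10: X=(-5), d=0 → +e1, X_11=(-4)
t=11: X=(-4), d=1 → -e1, X_12=(-5)
t=12: X=(-5), d=0 → +e1, X_13=(-4)
t=13: X=(-4), d=0 → +e1, X_14=(-3)
t=14: X=(-3), d=1 → -e1, X_15=(-4)
t=15: X=(-4), d=0 → +e1, X_16=(-3)


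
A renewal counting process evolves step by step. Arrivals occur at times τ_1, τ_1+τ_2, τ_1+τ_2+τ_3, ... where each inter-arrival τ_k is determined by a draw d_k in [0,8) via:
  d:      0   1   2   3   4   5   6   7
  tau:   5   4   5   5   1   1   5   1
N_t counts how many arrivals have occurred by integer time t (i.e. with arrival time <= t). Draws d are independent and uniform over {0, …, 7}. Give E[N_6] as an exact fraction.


457393/262144

Inter-arrival values over d=0..7: [5, 4, 5, 5, 1, 1, 5, 1]
Each d has probability 1/8, so the pmf of τ is: f(1) = 3/8, f(4) = 1/8, f(5) = 1/2
Renewal equation for m(n) = E[N_n]: condition on τ_1 = k (if k <= n, one arrival plus a fresh copy on the remaining n−k steps): m(n) = F(n) + Σ_{k<=n} f(k)·m(n−k), where F(n) = P(τ <= n) and m(0) = 0
m(1) = F(1) = 3/8
m(2) = F(2) + f(1)·m(1) = 3/8 + 3/8·3/8 = 33/64
m(3) = F(3) + f(1)·m(2) = 3/8 + 3/8·33/64 = 291/512
m(4) = F(4) + f(1)·m(3) = 1/2 + 3/8·291/512 = 2921/4096
m(5) = F(5) + f(1)·m(4) + f(4)·m(1) = 1 + 3/8·2921/4096 + 1/8·3/8 = 43067/32768
m(6) = F(6) + f(1)·m(5) + f(4)·m(2) + f(5)·m(1) = 1 + 3/8·43067/32768 + 1/8·33/64 + 1/2·3/8 = 457393/262144
E[N_6] = m(6) = 457393/262144


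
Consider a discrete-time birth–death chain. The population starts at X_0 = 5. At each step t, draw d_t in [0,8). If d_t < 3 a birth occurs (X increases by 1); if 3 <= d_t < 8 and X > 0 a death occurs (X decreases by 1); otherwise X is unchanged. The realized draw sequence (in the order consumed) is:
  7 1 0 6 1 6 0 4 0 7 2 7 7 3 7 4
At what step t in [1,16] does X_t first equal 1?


16

t=0: X=5, d=7 → death, X_1=4
t=1: X=4, d=1 → birth, X_2=5
t=2: X=5, d=0 → birth, X_3=6
t=3: X=6, d=6 → death, X_4=5
t=4: X=5, d=1 → birth, X_5=6
t=5: X=6, d=6 → death, X_6=5
t=6: X=5, d=0 → birth, X_7=6
t=7: X=6, d=4 → death, X_8=5
t=8: X=5, d=0 → birth, X_9=6
t=9: X=6, d=7 → death, X_10=5
t=10: X=5, d=2 → birth, X_11=6
t=11: X=6, d=7 → death, X_12=5
t=12: X=5, d=7 → death, X_13=4
t=13: X=4, d=3 → death, X_14=3
t=14: X=3, d=7 → death, X_15=2
t=15: X=2, d=4 → death, X_16=1


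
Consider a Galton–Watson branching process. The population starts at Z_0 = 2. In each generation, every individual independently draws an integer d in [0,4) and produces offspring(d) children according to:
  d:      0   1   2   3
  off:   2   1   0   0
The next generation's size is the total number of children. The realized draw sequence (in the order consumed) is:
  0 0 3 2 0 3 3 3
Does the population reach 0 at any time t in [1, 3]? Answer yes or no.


gen 0: Z_0=2, draws=[0, 0], offspring=[2, 2], Z_1=4
gen 1: Z_1=4, draws=[3, 2, 0, 3], offspring=[0, 0, 2, 0], Z_2=2
gen 2: Z_2=2, draws=[3, 3], offspring=[0, 0], Z_3=0

yes


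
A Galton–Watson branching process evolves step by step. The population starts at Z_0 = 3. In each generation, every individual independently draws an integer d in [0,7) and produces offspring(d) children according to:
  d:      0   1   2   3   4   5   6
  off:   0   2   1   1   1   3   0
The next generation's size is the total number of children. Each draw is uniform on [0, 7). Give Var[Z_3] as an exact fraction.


Outcome values over d=0..6: [0, 2, 1, 1, 1, 3, 0]
Σy = 8, Σy² = 16, M = 7
μ = 8/7 = 8/7,  σ² = 16/7 − (8/7)² = 48/49
V_0 = 0, E_0 = 3
V_1 = 48/49·E_0 + (8/7)²·V_0 = 144/49;  E_1 = 24/7
V_2 = 48/49·E_1 + (8/7)²·V_1 = 17280/2401;  E_2 = 192/49
V_3 = 48/49·E_2 + (8/7)²·V_2 = 1557504/117649;  E_3 = 1536/343

1557504/117649


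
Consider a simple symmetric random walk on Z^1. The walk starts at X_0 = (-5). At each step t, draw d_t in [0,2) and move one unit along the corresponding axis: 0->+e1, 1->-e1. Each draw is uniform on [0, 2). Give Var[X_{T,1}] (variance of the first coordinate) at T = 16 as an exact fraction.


16

Outcome values over d=0..1: [1, -1]
Σy = 0, Σy² = 2, M = 2
μ = 0/2 = 0,  σ² = 2/2 − (0)² = 1
Independent increments: Var[X_16] = 16·σ² = 16·(1) = 16


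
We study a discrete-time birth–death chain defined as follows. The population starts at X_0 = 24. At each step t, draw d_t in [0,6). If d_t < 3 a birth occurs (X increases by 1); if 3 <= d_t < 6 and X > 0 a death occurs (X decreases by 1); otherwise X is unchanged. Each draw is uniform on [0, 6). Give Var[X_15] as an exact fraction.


X can drop by at most 1 per step and X_0 = 24 > T = 15, so X_t >= 24 − t >= 9 > 0 for every t <= 15: the floor at 0 (the 'and X > 0' condition) never binds. Hence X_15 = X_0 + Σ_{t<15} Y_t with i.i.d. increments Y_t = y(d_t) ∈ {+1, −1, 0}.
Outcome values over d=0..5: [1, 1, 1, -1, -1, -1]
Σy = 0, Σy² = 6, M = 6
μ = 0/6 = 0,  σ² = 6/6 − (0)² = 1
Independent increments: Var[X_15] = 15·σ² = 15·(1) = 15

15


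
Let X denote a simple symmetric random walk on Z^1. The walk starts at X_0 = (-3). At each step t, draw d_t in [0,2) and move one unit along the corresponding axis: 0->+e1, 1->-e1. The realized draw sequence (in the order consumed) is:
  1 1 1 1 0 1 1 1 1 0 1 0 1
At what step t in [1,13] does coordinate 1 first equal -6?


3

t=0: X=(-3), d=1 → -e1, X_1=(-4)
t=1: X=(-4), d=1 → -e1, X_2=(-5)
t=2: X=(-5), d=1 → -e1, X_3=(-6)
t=3: X=(-6), d=1 → -e1, X_4=(-7)
t=4: X=(-7), d=0 → +e1, X_5=(-6)
t=5: X=(-6), d=1 → -e1, X_6=(-7)
t=6: X=(-7), d=1 → -e1, X_7=(-8)
t=7: X=(-8), d=1 → -e1, X_8=(-9)
t=8: X=(-9), d=1 → -e1, X_9=(-10)
t=9: X=(-10), d=0 → +e1, X_10=(-9)
t=10: X=(-9), d=1 → -e1, X_11=(-10)
t=11: X=(-10), d=0 → +e1, X_12=(-9)
t=12: X=(-9), d=1 → -e1, X_13=(-10)
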